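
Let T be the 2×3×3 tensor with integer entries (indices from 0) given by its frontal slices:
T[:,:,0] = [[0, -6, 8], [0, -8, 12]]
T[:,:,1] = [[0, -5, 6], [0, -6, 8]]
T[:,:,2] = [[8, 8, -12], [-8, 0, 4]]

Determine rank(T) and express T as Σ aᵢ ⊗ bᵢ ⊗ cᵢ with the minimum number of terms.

Lower bound: the mode-2 unfolding of T (rows indexed by j, columns by (i,k) = (0,0), (0,1), (0,2), (1,0), (1,1), (1,2)) is [[0, 0, 8, 0, 0, -8], [-6, -5, 8, -8, -6, 0], [8, 6, -12, 12, 8, 4]].
There the 3×3 minor on rows j ∈ {0, 1, 2}, columns (i,k) ∈ {(0,0), (0,1), (0,2)} is det [[0, 0, 8], [-6, -5, 8], [8, 6, -12]] = 32 ≠ 0, so this unfolding has rank ≥ 3; CP rank is at least every unfolding rank, so rank(T) ≥ 3. (This is only a lower bound: in general the CP rank may exceed every unfolding rank, so we still need to exhibit 3 rank-1 terms summing to T.)
Upper bound: T is a sum of 3 rank-1 terms, T = (1, -1) ⊗ (2, 1, -2) ⊗ (0, 0, 4) + (1, 1) ⊗ (0, 1, -1) ⊗ (-4, -4, 4) + (1, 2) ⊗ (0, 1, -2) ⊗ (-2, -1, 0) (one valid choice — decompositions are not unique — normalised so each a, b is primitive with positive first nonzero entry; check it by expanding all entries), so rank(T) ≤ 3.
These bounds meet, so rank(T) = 3.

rank(T) = 3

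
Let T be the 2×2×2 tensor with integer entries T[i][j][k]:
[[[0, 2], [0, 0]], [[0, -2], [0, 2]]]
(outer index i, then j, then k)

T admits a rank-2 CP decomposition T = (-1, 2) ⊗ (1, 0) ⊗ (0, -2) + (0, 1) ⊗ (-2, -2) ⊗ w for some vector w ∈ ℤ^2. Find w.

Subtract the known terms from T to get the rank-1 residual R = (0, 1) ⊗ (-2, -2) ⊗ w, so R[i,j,k] = a[i]·b[j]·w[k]. Pick indices with nonzero a[1]·b[0] = (1)·(-2) = -2. Only the fibre through (1,0,·) is needed: R[1,0,:] = T[1,0,:] − Σₗ aₗ[1]bₗ[0]cₗ = [0, -2] − (2)·(1)·(0, -2) = [0, 2]. Then w[k] = R[1,0,k] / -2 for each k, giving w = [0, 2] / -2 = (0, -1).

w = (0, -1)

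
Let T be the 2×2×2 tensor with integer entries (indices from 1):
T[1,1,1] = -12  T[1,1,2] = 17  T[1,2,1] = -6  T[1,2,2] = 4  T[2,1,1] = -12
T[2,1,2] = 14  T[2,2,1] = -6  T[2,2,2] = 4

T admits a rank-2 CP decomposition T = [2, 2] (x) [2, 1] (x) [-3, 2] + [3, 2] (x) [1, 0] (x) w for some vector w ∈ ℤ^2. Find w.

Subtract the known terms from T to get the rank-1 residual R = [3, 2] (x) [1, 0] (x) w, so R[i,j,k] = a[i]·b[j]·w[k]. Pick indices with nonzero a[1]·b[1] = (3)·(1) = 3. Only the fibre through (1,1,·) is needed: R[1,1,:] = T[1,1,:] − Σₗ aₗ[1]bₗ[1]cₗ = [-12, 17] − (2)·(2)·[-3, 2] = [0, 9]. Then w[k] = R[1,1,k] / 3 for each k, giving w = [0, 9] / 3 = [0, 3].

w = [0, 3]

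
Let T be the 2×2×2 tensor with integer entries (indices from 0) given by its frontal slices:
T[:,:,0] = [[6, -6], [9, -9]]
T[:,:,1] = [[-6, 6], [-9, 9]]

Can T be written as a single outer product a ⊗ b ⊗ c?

Yes

If T = a ⊗ b ⊗ c then every fibre of T is a multiple of the corresponding factor, so read the factors off the fibres through the nonzero entry T[0,0,0] = 6.
The mode-1 fibre T[:,0,0] = [6, 9] gives a = [2, 3] (primitive direction); the mode-2 fibre T[0,:,0] = [6, -6] gives b = [1, -1]; then c[k] = T[0,0,k] / (a[0]·b[0]) = [6, -6] / 2 = [3, -3].
Expanding [2, 3] ⊗ [1, -1] ⊗ [3, -3] reproduces all 8 entries of T, so T = [2, 3] ⊗ [1, -1] ⊗ [3, -3] and rank(T) ≤ 1.
Equivalently every frontal slice T[:,:,k] is c[k] times the rank-1 matrix [2, 3] ⊗ [1, -1]. So T has rank 1 (it is nonzero).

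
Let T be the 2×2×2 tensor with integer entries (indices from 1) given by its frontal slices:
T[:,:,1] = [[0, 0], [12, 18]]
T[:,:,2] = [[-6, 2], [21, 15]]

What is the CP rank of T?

Lower bound: the mode-3 unfolding of T (rows indexed by k, columns by (i,j) = (1,1), (1,2), (2,1), (2,2)) is [[0, 0, 12, 18], [-6, 2, 21, 15]].
There the 2×2 minor on rows k ∈ {1, 2}, columns (i,j) ∈ {(1,1), (2,1)} is det [[0, 12], [-6, 21]] = 72 ≠ 0, so this unfolding has rank ≥ 2; CP rank is at least every unfolding rank, so rank(T) ≥ 2. (This is only a lower bound: in general the CP rank may exceed every unfolding rank, so we still need to exhibit 2 rank-1 terms summing to T.)
Upper bound — finding two terms. Write S_k = T[:,:,k] for the frontal slices: S₁ = [[0, 0], [12, 18]], S₂ = [[-6, 2], [21, 15]].
If T = a₁ ⊗ b₁ ⊗ c₁ + a₂ ⊗ b₂ ⊗ c₂ then each S_k = c₁[k]·a₁b₁ᵀ + c₂[k]·a₂b₂ᵀ. S₁ and S₂ are linearly independent, so a₁b₁ᵀ and a₂b₂ᵀ must span the same plane of matrices: they are the rank-1 matrices of the form x·S₁ + y·S₂.
det(x·S₁ + y·S₂) is −132·xy − 132·y² = (-132)·(y)(x + y), vanishing at (x:y) = (1:0) and (1:-1).
M₁ = S₁ = [[0, 0], [12, 18]] = 6·[0, 1][2, 3]ᵀ and M₂ = S₁ − S₂ = [[6, -2], [-9, 3]] = [2, -3][3, -1]ᵀ, so take a₁ = [0, 1], b₁ = [2, 3], a₂ = [2, -3], b₂ = [3, -1].
Each slice is an integer combination of E₁ = a₁b₁ᵀ and E₂ = a₂b₂ᵀ: S₁ = 6·E₁, S₂ = 6·E₁ − E₂; reading off coefficients, c₁ = [6, 6] and c₂ = [0, -1].
Hence T = [0, 1] ⊗ [2, 3] ⊗ [6, 6] + [2, -3] ⊗ [3, -1] ⊗ [0, -1], so rank(T) ≤ 2.
These bounds meet, so rank(T) = 2.
Check entry T[2,1,1] = 12: (1)·(2)·(6) + (-3)·(3)·(0) = 12.

2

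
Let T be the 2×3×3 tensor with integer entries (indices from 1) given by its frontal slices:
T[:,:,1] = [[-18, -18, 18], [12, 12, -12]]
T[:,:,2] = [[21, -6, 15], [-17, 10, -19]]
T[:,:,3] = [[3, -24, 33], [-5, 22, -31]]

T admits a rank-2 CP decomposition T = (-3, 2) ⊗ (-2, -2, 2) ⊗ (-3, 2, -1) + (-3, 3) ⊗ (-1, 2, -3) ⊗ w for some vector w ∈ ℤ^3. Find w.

w = (0, 3, 3)

Subtract the known terms from T to get the rank-1 residual R = (-3, 3) ⊗ (-1, 2, -3) ⊗ w, so R[i,j,k] = a[i]·b[j]·w[k]. Pick indices with nonzero a[1]·b[1] = (-3)·(-1) = 3. Only the fibre through (1,1,·) is needed: R[1,1,:] = T[1,1,:] − Σₗ aₗ[1]bₗ[1]cₗ = [-18, 21, 3] − (-3)·(-2)·(-3, 2, -1) = [0, 9, 9]. Then w[k] = R[1,1,k] / 3 for each k, giving w = [0, 9, 9] / 3 = (0, 3, 3).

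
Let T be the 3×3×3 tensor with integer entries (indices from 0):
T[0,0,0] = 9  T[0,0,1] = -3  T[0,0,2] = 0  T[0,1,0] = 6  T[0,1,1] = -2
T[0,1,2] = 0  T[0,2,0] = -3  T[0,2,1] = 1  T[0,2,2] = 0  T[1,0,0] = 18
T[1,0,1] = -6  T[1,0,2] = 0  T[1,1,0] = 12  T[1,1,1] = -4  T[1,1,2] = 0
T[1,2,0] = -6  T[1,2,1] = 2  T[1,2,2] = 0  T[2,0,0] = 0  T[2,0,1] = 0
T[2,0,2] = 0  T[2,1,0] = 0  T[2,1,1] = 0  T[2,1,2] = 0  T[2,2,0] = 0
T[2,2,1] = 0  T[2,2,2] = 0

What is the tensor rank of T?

Lower bound: T ≠ 0 (e.g. T[0,0,0] = 9), so rank(T) ≥ 1.
Upper bound: if T = a ∘ b ∘ c then every fibre of T is a multiple of the corresponding factor, so read the factors off the fibres through the nonzero entry T[0,0,0] = 9.
The mode-1 fibre T[:,0,0] = [9, 18, 0] gives a = (1, 2, 0) (primitive direction); the mode-2 fibre T[0,:,0] = [9, 6, -3] gives b = (3, 2, -1); then c[k] = T[0,0,k] / (a[0]·b[0]) = [9, -3, 0] / 3 = (3, -1, 0).
Expanding (1, 2, 0) ∘ (3, 2, -1) ∘ (3, -1, 0) reproduces all 27 entries of T, so T = (1, 2, 0) ∘ (3, 2, -1) ∘ (3, -1, 0) and rank(T) ≤ 1.
These bounds meet, so rank(T) = 1.

1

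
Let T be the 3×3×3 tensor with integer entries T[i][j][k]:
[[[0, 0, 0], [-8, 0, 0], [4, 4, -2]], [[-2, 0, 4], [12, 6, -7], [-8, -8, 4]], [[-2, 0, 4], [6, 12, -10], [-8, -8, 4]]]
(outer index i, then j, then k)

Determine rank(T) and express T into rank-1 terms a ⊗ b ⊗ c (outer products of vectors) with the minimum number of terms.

rank(T) = 3

Lower bound: the mode-3 unfolding of T (rows indexed by k, columns by (i,j) = (0,0), (0,1), (0,2), (1,0), (1,1), (1,2), (2,0), (2,1), (2,2)) is [[0, -8, 4, -2, 12, -8, -2, 6, -8], [0, 0, 4, 0, 6, -8, 0, 12, -8], [0, 0, -2, 4, -7, 4, 4, -10, 4]].
There the 3×3 minor on rows k ∈ {0, 1, 2}, columns (i,j) ∈ {(0,1), (0,2), (1,0)} is det [[-8, 4, -2], [0, 4, 0], [0, -2, 4]] = -128 ≠ 0, so this unfolding has rank ≥ 3; CP rank is at least every unfolding rank, so rank(T) ≥ 3. (Unfolding ranks only ever bound the CP rank from below — rank(T) can be strictly larger than all of them — so the matching upper bound has to come from an explicit 3-term decomposition.)
Upper bound: T is a sum of 3 rank-1 terms, T = (0, 1, 1) ⊗ (1, -1, 0) ⊗ (-2, 0, 4) + (1, -2, -2) ⊗ (0, 1, -1) ⊗ (-4, -4, 2) + (2, -1, 2) ⊗ (0, 1, 0) ⊗ (-2, 2, -1) (one valid choice — decompositions are not unique — normalised so each a, b is primitive with positive first nonzero entry; check it by expanding all entries), so rank(T) ≤ 3.
These bounds meet, so rank(T) = 3.
Check entry T[0,2,1] = 4: (0)·(0)·(0) + (1)·(-1)·(-4) + (2)·(0)·(2) = 4.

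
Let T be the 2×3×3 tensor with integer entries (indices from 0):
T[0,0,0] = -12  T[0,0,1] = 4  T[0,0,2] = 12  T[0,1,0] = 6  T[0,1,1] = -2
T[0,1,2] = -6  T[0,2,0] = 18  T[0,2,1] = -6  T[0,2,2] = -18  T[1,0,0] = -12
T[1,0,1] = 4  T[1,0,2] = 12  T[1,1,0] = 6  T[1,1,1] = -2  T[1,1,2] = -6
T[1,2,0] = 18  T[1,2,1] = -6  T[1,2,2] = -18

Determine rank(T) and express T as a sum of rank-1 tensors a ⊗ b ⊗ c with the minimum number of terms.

rank(T) = 1

Lower bound: T ≠ 0 (e.g. T[0,0,0] = -12), so rank(T) ≥ 1.
Upper bound: if T = a ⊗ b ⊗ c then every fibre of T is a multiple of the corresponding factor, so read the factors off the fibres through the nonzero entry T[0,0,0] = -12.
The mode-1 fibre T[:,0,0] = [-12, -12] gives a = (1, 1) (primitive direction); the mode-2 fibre T[0,:,0] = [-12, 6, 18] gives b = (2, -1, -3); then c[k] = T[0,0,k] / (a[0]·b[0]) = [-12, 4, 12] / 2 = (-6, 2, 6).
Expanding (1, 1) ⊗ (2, -1, -3) ⊗ (-6, 2, 6) reproduces all 18 entries of T, so T = (1, 1) ⊗ (2, -1, -3) ⊗ (-6, 2, 6) and rank(T) ≤ 1.
These bounds meet, so rank(T) = 1.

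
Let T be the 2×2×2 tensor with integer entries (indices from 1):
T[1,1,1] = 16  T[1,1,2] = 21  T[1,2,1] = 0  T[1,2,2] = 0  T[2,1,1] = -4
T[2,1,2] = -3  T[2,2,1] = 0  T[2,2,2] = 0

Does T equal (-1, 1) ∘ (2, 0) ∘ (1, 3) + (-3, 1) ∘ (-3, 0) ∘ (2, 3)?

Reconstruct entrywise from the claimed factors. For example, T[1,2,1] = 0 and Σₗ aₗ[1]bₗ[2]cₗ[1] = (-1)·(0)·(1) + (-3)·(0)·(2) = 0; checking all 8 entries, every one matches. The claim holds.

Yes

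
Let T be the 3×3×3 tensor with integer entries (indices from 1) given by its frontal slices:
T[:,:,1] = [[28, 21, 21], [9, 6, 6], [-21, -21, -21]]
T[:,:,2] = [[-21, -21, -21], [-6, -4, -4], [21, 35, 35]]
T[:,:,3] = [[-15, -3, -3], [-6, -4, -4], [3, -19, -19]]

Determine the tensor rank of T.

2

Lower bound: the mode-3 unfolding of T (rows indexed by k, columns by (i,j) = (1,1), (1,2), (1,3), (2,1), (2,2), (2,3), (3,1), (3,2), (3,3)) is [[28, 21, 21, 9, 6, 6, -21, -21, -21], [-21, -21, -21, -6, -4, -4, 21, 35, 35], [-15, -3, -3, -6, -4, -4, 3, -19, -19]].
There the 2×2 minor on rows k ∈ {1, 2}, columns (i,j) ∈ {(1,1), (1,2)} is det [[28, 21], [-21, -21]] = -147 ≠ 0, so this unfolding has rank ≥ 2; CP rank is at least every unfolding rank, so rank(T) ≥ 2. (Flattening ranks never certify an upper bound on CP rank; for that we must actually write T with 2 rank-1 terms.)
Upper bound — finding two terms. Write S_k = T[:,:,k] for the frontal slices: S₁ = [[28, 21, 21], [9, 6, 6], [-21, -21, -21]], S₂ = [[-21, -21, -21], [-6, -4, -4], [21, 35, 35]], S₃ = [[-15, -3, -3], [-6, -4, -4], [3, -19, -19]].
If T = a₁ ⊗ b₁ ⊗ c₁ + a₂ ⊗ b₂ ⊗ c₂ then each S_k = c₁[k]·a₁b₁ᵀ + c₂[k]·a₂b₂ᵀ. S₁ and S₂ are linearly independent, so a₁b₁ᵀ and a₂b₂ᵀ must span the same plane of matrices: they are the rank-1 matrices of the form x·S₁ + y·S₂.
The 2×2 minor of x·S₁ + y·S₂ on rows {1,2}, columns {1,2} is −21·x² + 77·xy − 42·y² = (-7)·(x − 3·y)(3·x − 2·y), vanishing at (x:y) = (3:1) and (2:3).
M₁ = 3·S₁ + S₂ = [[63, 42, 42], [21, 14, 14], [-42, -28, -28]] = 7·[3, 1, -2][3, 2, 2]ᵀ and M₂ = 2·S₁ + 3·S₂ = [[-7, -21, -21], [0, 0, 0], [21, 63, 63]] = (-7)·[1, 0, -3][1, 3, 3]ᵀ, so take a₁ = [3, 1, -2], b₁ = [3, 2, 2], a₂ = [1, 0, -3], b₂ = [1, 3, 3].
Each slice is an integer combination of E₁ = a₁b₁ᵀ and E₂ = a₂b₂ᵀ: S₁ = 3·E₁ + E₂, S₂ = −2·E₁ − 3·E₂, S₃ = −2·E₁ + 3·E₂; reading off coefficients, c₁ = [3, -2, -2] and c₂ = [1, -3, 3].
Hence T = [3, 1, -2] ⊗ [3, 2, 2] ⊗ [3, -2, -2] + [1, 0, -3] ⊗ [1, 3, 3] ⊗ [1, -3, 3], so rank(T) ≤ 2.
These bounds meet, so rank(T) = 2.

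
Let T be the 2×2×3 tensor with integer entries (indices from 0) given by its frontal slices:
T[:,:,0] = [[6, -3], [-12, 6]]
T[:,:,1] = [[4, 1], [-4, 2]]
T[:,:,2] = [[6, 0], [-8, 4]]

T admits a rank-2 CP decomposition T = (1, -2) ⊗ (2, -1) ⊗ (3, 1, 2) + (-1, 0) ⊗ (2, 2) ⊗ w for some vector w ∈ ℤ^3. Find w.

w = (0, -1, -1)

Subtract the known terms from T to get the rank-1 residual R = (-1, 0) ⊗ (2, 2) ⊗ w, so R[i,j,k] = a[i]·b[j]·w[k]. Pick indices with nonzero a[0]·b[0] = (-1)·(2) = -2. Only the fibre through (0,0,·) is needed: R[0,0,:] = T[0,0,:] − Σₗ aₗ[0]bₗ[0]cₗ = [6, 4, 6] − (1)·(2)·(3, 1, 2) = [0, 2, 2]. Then w[k] = R[0,0,k] / -2 for each k, giving w = [0, 2, 2] / -2 = (0, -1, -1).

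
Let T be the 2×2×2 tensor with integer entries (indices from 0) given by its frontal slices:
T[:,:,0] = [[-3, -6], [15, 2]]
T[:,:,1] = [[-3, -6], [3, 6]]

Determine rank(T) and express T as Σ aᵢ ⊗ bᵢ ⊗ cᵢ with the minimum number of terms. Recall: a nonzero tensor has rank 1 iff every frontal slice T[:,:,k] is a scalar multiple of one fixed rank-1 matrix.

Lower bound: in the mode-3 unfolding of T (rows indexed by k, columns by (i,j)) the 2×2 minor on rows k ∈ {0, 1}, columns (i,j) ∈ {(0,0), (1,0)} is det [[-3, 15], [-3, 3]] = 36 ≠ 0, so that unfolding has rank ≥ 2 and hence rank(T) ≥ 2 (CP rank is at least every unfolding rank, though it can be larger).
Upper bound: with S_k = T[:,:,k], the two rank-1 terms a₁b₁ᵀ, a₂b₂ᵀ are the rank-1 members of the pencil x·S₀ + y·S₁.
det(x·S₀ + y·S₁) is 84·x² + 84·xy = 84·(x + y)(x), vanishing at (x:y) = (1:-1) and (0:1).
M₁ = S₀ − S₁ = [[0, 0], [12, -4]] = 4·[0, 1][3, -1]ᵀ and M₂ = S₁ = [[-3, -6], [3, 6]] = (-3)·[1, -1][1, 2]ᵀ, so take a₁ = [0, 1], b₁ = [3, -1], a₂ = [1, -1], b₂ = [1, 2].
Each slice is an integer combination of E₁ = a₁b₁ᵀ and E₂ = a₂b₂ᵀ: S₀ = 4·E₁ − 3·E₂, S₁ = −3·E₂; reading off coefficients, c₁ = [4, 0] and c₂ = [-3, -3].
Hence T = [0, 1] ⊗ [3, -1] ⊗ [4, 0] + [1, -1] ⊗ [1, 2] ⊗ [-3, -3], so rank(T) ≤ 2.
These bounds meet, so rank(T) = 2.

rank(T) = 2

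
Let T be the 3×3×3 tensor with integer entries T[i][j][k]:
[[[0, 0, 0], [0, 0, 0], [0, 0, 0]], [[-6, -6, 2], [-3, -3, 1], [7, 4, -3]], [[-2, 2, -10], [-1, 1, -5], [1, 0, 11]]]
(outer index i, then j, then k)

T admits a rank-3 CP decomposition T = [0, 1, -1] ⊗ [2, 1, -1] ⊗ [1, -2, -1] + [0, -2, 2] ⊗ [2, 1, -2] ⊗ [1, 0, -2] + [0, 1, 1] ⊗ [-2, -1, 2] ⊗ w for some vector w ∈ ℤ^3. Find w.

w = [2, 1, 2]

Subtract the known terms from T to get the rank-1 residual R = [0, 1, 1] ⊗ [-2, -1, 2] ⊗ w, so R[i,j,k] = a[i]·b[j]·w[k]. Pick indices with nonzero a[1]·b[0] = (1)·(-2) = -2. Only the fibre through (1,0,·) is needed: R[1,0,:] = T[1,0,:] − Σₗ aₗ[1]bₗ[0]cₗ = [-6, -6, 2] − (1)·(2)·[1, -2, -1] − (-2)·(2)·[1, 0, -2] = [-4, -2, -4]. Then w[k] = R[1,0,k] / -2 for each k, giving w = [-4, -2, -4] / -2 = [2, 1, 2].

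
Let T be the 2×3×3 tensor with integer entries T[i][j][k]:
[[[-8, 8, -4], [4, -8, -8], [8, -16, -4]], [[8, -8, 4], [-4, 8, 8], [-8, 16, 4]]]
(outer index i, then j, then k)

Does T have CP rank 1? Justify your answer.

No

The mode-3 unfolding of T (rows indexed by k, columns by (i,j) = (0,0), (0,1), (0,2), (1,0), (1,1), (1,2)) is [[-8, 4, 8, 8, -4, -8], [8, -8, -16, -8, 8, 16], [-4, -8, -4, 4, 8, 4]].
There the 3×3 minor on rows k ∈ {0, 1, 2}, columns (i,j) ∈ {(0,0), (0,1), (0,2)} is det [[-8, 4, 8], [8, -8, -16], [-4, -8, -4]] = 384 ≠ 0, so this unfolding has rank ≥ 3; CP rank is at least every unfolding rank, so rank(T) ≥ 3.
In particular rank(T) ≥ 3 > 1, so T is not rank-1.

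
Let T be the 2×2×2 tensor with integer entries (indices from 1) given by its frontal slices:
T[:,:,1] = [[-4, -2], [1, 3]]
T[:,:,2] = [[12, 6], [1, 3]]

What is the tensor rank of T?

2

Lower bound: the mode-3 unfolding of T (rows indexed by k, columns by (i,j) = (1,1), (1,2), (2,1), (2,2)) is [[-4, -2, 1, 3], [12, 6, 1, 3]].
There the 2×2 minor on rows k ∈ {1, 2}, columns (i,j) ∈ {(1,1), (2,1)} is det [[-4, 1], [12, 1]] = -16 ≠ 0, so this unfolding has rank ≥ 2; CP rank is at least every unfolding rank, so rank(T) ≥ 2. (Unfolding ranks only ever bound the CP rank from below — rank(T) can be strictly larger than all of them — so the matching upper bound has to come from an explicit 2-term decomposition.)
Upper bound — finding two terms. Write S_k = T[:,:,k] for the frontal slices: S₁ = [[-4, -2], [1, 3]], S₂ = [[12, 6], [1, 3]].
If T = a₁ ⊗ b₁ ⊗ c₁ + a₂ ⊗ b₂ ⊗ c₂ then each S_k = c₁[k]·a₁b₁ᵀ + c₂[k]·a₂b₂ᵀ. S₁ and S₂ are linearly independent, so a₁b₁ᵀ and a₂b₂ᵀ must span the same plane of matrices: they are the rank-1 matrices of the form x·S₁ + y·S₂.
det(x·S₁ + y·S₂) is −10·x² + 20·xy + 30·y² = (-10)·(x − 3·y)(x + y), vanishing at (x:y) = (3:1) and (1:-1).
M₁ = 3·S₁ + S₂ = [[0, 0], [4, 12]] = 4·(0, 1)(1, 3)ᵀ and M₂ = S₁ − S₂ = [[-16, -8], [0, 0]] = (-8)·(1, 0)(2, 1)ᵀ, so take a₁ = (0, 1), b₁ = (1, 3), a₂ = (1, 0), b₂ = (2, 1).
Each slice is an integer combination of E₁ = a₁b₁ᵀ and E₂ = a₂b₂ᵀ: S₁ = E₁ − 2·E₂, S₂ = E₁ + 6·E₂; reading off coefficients, c₁ = (1, 1) and c₂ = (-2, 6).
Hence T = (0, 1) ⊗ (1, 3) ⊗ (1, 1) + (1, 0) ⊗ (2, 1) ⊗ (-2, 6), so rank(T) ≤ 2.
These bounds meet, so rank(T) = 2.
Check entry T[2,2,2] = 3: (1)·(3)·(1) + (0)·(1)·(6) = 3.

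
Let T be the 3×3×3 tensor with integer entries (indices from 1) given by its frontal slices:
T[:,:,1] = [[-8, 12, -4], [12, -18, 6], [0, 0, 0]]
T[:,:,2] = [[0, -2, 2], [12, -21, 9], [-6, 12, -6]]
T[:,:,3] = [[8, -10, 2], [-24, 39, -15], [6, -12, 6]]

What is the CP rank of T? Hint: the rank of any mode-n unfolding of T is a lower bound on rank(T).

Lower bound: the mode-2 unfolding of T (rows indexed by j, columns by (i,k) = (1,1), (1,2), (1,3), (2,1), (2,2), (2,3), (3,1), (3,2), (3,3)) is [[-8, 0, 8, 12, 12, -24, 0, -6, 6], [12, -2, -10, -18, -21, 39, 0, 12, -12], [-4, 2, 2, 6, 9, -15, 0, -6, 6]].
There the 2×2 minor on rows j ∈ {1, 2}, columns (i,k) ∈ {(1,1), (1,2)} is det [[-8, 0], [12, -2]] = 16 ≠ 0, so this unfolding has rank ≥ 2; CP rank is at least every unfolding rank, so rank(T) ≥ 2. (This is only a lower bound: in general the CP rank may exceed every unfolding rank, so we still need to exhibit 2 rank-1 terms summing to T.)
Upper bound — finding two terms. Write S_k = T[:,:,k] for the frontal slices: S₁ = [[-8, 12, -4], [12, -18, 6], [0, 0, 0]], S₂ = [[0, -2, 2], [12, -21, 9], [-6, 12, -6]], S₃ = [[8, -10, 2], [-24, 39, -15], [6, -12, 6]].
If T = a₁ ⊗ b₁ ⊗ c₁ + a₂ ⊗ b₂ ⊗ c₂ then each S_k = c₁[k]·a₁b₁ᵀ + c₂[k]·a₂b₂ᵀ. S₁ and S₂ are linearly independent, so a₁b₁ᵀ and a₂b₂ᵀ must span the same plane of matrices: they are the rank-1 matrices of the form x·S₁ + y·S₂.
The 2×2 minor of x·S₁ + y·S₂ on rows {1,2}, columns {1,2} is 48·xy + 24·y² = 24·(y)(2·x + y), vanishing at (x:y) = (1:0) and (1:-2).
M₁ = S₁ = [[-8, 12, -4], [12, -18, 6], [0, 0, 0]] = (-2)·[2, -3, 0][2, -3, 1]ᵀ and M₂ = S₁ − 2·S₂ = [[-8, 16, -8], [-12, 24, -12], [12, -24, 12]] = (-4)·[2, 3, -3][1, -2, 1]ᵀ, so take a₁ = [2, -3, 0], b₁ = [2, -3, 1], a₂ = [2, 3, -3], b₂ = [1, -2, 1].
Each slice is an integer combination of E₁ = a₁b₁ᵀ and E₂ = a₂b₂ᵀ: S₁ = −2·E₁, S₂ = −E₁ + 2·E₂, S₃ = 3·E₁ − 2·E₂; reading off coefficients, c₁ = [-2, -1, 3] and c₂ = [0, 2, -2].
Hence T = [2, -3, 0] ⊗ [2, -3, 1] ⊗ [-2, -1, 3] + [2, 3, -3] ⊗ [1, -2, 1] ⊗ [0, 2, -2], so rank(T) ≤ 2.
These bounds meet, so rank(T) = 2.

2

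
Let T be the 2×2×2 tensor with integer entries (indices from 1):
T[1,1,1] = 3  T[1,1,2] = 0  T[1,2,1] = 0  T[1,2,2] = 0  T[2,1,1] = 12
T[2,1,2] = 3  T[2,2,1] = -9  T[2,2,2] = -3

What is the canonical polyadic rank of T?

Lower bound: the mode-2 unfolding of T (rows indexed by j, columns by (i,k) = (1,1), (1,2), (2,1), (2,2)) is [[3, 0, 12, 3], [0, 0, -9, -3]].
There the 2×2 minor on rows j ∈ {1, 2}, columns (i,k) ∈ {(1,1), (2,1)} is det [[3, 12], [0, -9]] = -27 ≠ 0, so this unfolding has rank ≥ 2; CP rank is at least every unfolding rank, so rank(T) ≥ 2. (Unfolding ranks only ever bound the CP rank from below — rank(T) can be strictly larger than all of them — so the matching upper bound has to come from an explicit 2-term decomposition.)
Upper bound — finding two terms. Write S_k = T[:,:,k] for the frontal slices: S₁ = [[3, 0], [12, -9]], S₂ = [[0, 0], [3, -3]].
If T = a₁ ⊗ b₁ ⊗ c₁ + a₂ ⊗ b₂ ⊗ c₂ then each S_k = c₁[k]·a₁b₁ᵀ + c₂[k]·a₂b₂ᵀ. S₁ and S₂ are linearly independent, so a₁b₁ᵀ and a₂b₂ᵀ must span the same plane of matrices: they are the rank-1 matrices of the form x·S₁ + y·S₂.
det(x·S₁ + y·S₂) is −27·x² − 9·xy = (-9)·(3·x + y)(x), vanishing at (x:y) = (1:-3) and (0:1).
M₁ = S₁ − 3·S₂ = [[3, 0], [3, 0]] = 3·(1, 1)(1, 0)ᵀ and M₂ = S₂ = [[0, 0], [3, -3]] = 3·(0, 1)(1, -1)ᵀ, so take a₁ = (1, 1), b₁ = (1, 0), a₂ = (0, 1), b₂ = (1, -1).
Each slice is an integer combination of E₁ = a₁b₁ᵀ and E₂ = a₂b₂ᵀ: S₁ = 3·E₁ + 9·E₂, S₂ = 3·E₂; reading off coefficients, c₁ = (3, 0) and c₂ = (9, 3).
Hence T = (1, 1) ⊗ (1, 0) ⊗ (3, 0) + (0, 1) ⊗ (1, -1) ⊗ (9, 3), so rank(T) ≤ 2.
These bounds meet, so rank(T) = 2.

2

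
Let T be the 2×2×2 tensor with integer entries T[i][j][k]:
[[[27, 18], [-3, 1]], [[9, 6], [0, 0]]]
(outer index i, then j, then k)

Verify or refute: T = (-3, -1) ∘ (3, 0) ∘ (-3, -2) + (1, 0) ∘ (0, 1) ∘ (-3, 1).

Reconstruct entrywise from the claimed factors. For example, T[0,0,0] = 27 and Σₗ aₗ[0]bₗ[0]cₗ[0] = (-3)·(3)·(-3) + (1)·(0)·(-3) = 27; checking all 8 entries, every one matches. The claim holds.

Yes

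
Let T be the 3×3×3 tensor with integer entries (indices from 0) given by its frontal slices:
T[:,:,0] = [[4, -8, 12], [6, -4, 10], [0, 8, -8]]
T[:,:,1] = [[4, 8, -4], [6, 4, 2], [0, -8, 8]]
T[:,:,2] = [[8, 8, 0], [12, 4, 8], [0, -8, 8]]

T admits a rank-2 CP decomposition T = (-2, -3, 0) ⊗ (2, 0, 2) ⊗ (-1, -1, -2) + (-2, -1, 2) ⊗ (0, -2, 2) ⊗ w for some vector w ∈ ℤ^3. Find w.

w = (-2, 2, 2)

Subtract the known terms from T to get the rank-1 residual R = (-2, -1, 2) ⊗ (0, -2, 2) ⊗ w, so R[i,j,k] = a[i]·b[j]·w[k]. Pick indices with nonzero a[0]·b[1] = (-2)·(-2) = 4. Only the fibre through (0,1,·) is needed: R[0,1,:] = T[0,1,:] − Σₗ aₗ[0]bₗ[1]cₗ = [-8, 8, 8] − (-2)·(0)·(-1, -1, -2) = [-8, 8, 8]. Then w[k] = R[0,1,k] / 4 for each k, giving w = [-8, 8, 8] / 4 = (-2, 2, 2).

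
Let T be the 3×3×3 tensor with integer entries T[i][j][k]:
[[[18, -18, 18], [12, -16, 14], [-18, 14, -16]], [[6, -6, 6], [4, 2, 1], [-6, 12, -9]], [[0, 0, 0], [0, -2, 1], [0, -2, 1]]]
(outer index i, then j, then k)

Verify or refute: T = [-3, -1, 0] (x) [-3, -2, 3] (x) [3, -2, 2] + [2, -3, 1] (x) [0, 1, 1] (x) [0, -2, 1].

Reconstruct entry (0,0,0) from the claimed factors: Σₗ aₗ[0]bₗ[0]cₗ[0] = (-3)·(-3)·(3) + (2)·(0)·(0) = 27, but T[0,0,0] = 18. The claim is false.

No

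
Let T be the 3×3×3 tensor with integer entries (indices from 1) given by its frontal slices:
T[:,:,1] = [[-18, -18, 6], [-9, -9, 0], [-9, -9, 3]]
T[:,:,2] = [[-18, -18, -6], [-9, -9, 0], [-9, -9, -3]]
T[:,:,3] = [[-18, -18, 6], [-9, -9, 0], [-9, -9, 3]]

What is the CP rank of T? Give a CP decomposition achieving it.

Lower bound: in the mode-2 unfolding of T (rows indexed by j, columns by (i,k)) the 2×2 minor on rows j ∈ {1, 3}, columns (i,k) ∈ {(1,1), (1,2)} is det [[-18, -18], [6, -6]] = 216 ≠ 0, so that unfolding has rank ≥ 2 and hence rank(T) ≥ 2 (CP rank is at least every unfolding rank, though it can be larger).
Upper bound: with S_k = T[:,:,k], the two rank-1 terms a₁b₁ᵀ, a₂b₂ᵀ are the rank-1 members of the pencil x·S₁ + y·S₂.
The 2×2 minor of x·S₁ + y·S₂ on rows {1,2}, columns {1,3} is 54·x² − 54·y² = 54·(x − y)(x + y), vanishing at (x:y) = (1:1) and (1:-1).
M₁ = S₁ + S₂ = [[-36, -36, 0], [-18, -18, 0], [-18, -18, 0]] = (-18)·[2, 1, 1][1, 1, 0]ᵀ and M₂ = S₁ − S₂ = [[0, 0, 12], [0, 0, 0], [0, 0, 6]] = 6·[2, 0, 1][0, 0, 1]ᵀ, so take a₁ = [2, 1, 1], b₁ = [1, 1, 0], a₂ = [2, 0, 1], b₂ = [0, 0, 1].
Each slice is an integer combination of E₁ = a₁b₁ᵀ and E₂ = a₂b₂ᵀ: S₁ = −9·E₁ + 3·E₂, S₂ = −9·E₁ − 3·E₂, S₃ = −9·E₁ + 3·E₂; reading off coefficients, c₁ = [-9, -9, -9] and c₂ = [3, -3, 3].
Hence T = [2, 1, 1] ⊗ [1, 1, 0] ⊗ [-9, -9, -9] + [2, 0, 1] ⊗ [0, 0, 1] ⊗ [3, -3, 3], so rank(T) ≤ 2.
These bounds meet, so rank(T) = 2.

rank(T) = 2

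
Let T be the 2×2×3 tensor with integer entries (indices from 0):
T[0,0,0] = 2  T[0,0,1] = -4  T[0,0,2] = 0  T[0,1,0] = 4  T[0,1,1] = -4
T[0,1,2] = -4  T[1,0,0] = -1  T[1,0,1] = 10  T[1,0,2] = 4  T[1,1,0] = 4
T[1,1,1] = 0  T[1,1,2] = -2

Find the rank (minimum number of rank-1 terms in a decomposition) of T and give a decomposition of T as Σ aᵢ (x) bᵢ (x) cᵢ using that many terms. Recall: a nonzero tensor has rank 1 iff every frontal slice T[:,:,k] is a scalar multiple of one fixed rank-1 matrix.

Lower bound: the mode-3 unfolding of T (rows indexed by k, columns by (i,j) = (0,0), (0,1), (1,0), (1,1)) is [[2, 4, -1, 4], [-4, -4, 10, 0], [0, -4, 4, -2]].
There the 3×3 minor on rows k ∈ {0, 1, 2}, columns (i,j) ∈ {(0,0), (0,1), (1,0)} is det [[2, 4, -1], [-4, -4, 10], [0, -4, 4]] = 96 ≠ 0, so this unfolding has rank ≥ 3; CP rank is at least every unfolding rank, so rank(T) ≥ 3. (Unfolding ranks only ever bound the CP rank from below — rank(T) can be strictly larger than all of them — so the matching upper bound has to come from an explicit 3-term decomposition.)
Upper bound: T is a sum of 3 rank-1 terms, T = [0, 1] (x) [2, 1] (x) [0, 4, 2] + [1, 1] (x) [0, 1] (x) [4, -4, -4] + [2, -1] (x) [1, 0] (x) [1, -2, 0] (one valid choice — decompositions are not unique — normalised so each a, b is primitive with positive first nonzero entry; check it by expanding all entries), so rank(T) ≤ 3.
These bounds meet, so rank(T) = 3.
Check entry T[0,1,2] = -4: (0)·(1)·(2) + (1)·(1)·(-4) + (2)·(0)·(0) = -4.

rank(T) = 3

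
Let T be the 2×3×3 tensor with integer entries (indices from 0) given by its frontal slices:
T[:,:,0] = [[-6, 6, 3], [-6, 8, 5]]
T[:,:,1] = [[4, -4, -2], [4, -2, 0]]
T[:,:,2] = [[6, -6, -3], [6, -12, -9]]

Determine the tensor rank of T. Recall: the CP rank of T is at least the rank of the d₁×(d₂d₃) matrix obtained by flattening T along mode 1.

2

Lower bound: the mode-3 unfolding of T (rows indexed by k, columns by (i,j) = (0,0), (0,1), (0,2), (1,0), (1,1), (1,2)) is [[-6, 6, 3, -6, 8, 5], [4, -4, -2, 4, -2, 0], [6, -6, -3, 6, -12, -9]].
There the 2×2 minor on rows k ∈ {0, 1}, columns (i,j) ∈ {(0,0), (1,1)} is det [[-6, 8], [4, -2]] = -20 ≠ 0, so this unfolding has rank ≥ 2; CP rank is at least every unfolding rank, so rank(T) ≥ 2. (Flattening ranks never certify an upper bound on CP rank; for that we must actually write T with 2 rank-1 terms.)
Upper bound — finding two terms. Write S_k = T[:,:,k] for the frontal slices: S₀ = [[-6, 6, 3], [-6, 8, 5]], S₁ = [[4, -4, -2], [4, -2, 0]], S₂ = [[6, -6, -3], [6, -12, -9]].
If T = a₁ (x) b₁ (x) c₁ + a₂ (x) b₂ (x) c₂ then each S_k = c₁[k]·a₁b₁ᵀ + c₂[k]·a₂b₂ᵀ. S₀ and S₁ are linearly independent, so a₁b₁ᵀ and a₂b₂ᵀ must span the same plane of matrices: they are the rank-1 matrices of the form x·S₀ + y·S₁.
The 2×2 minor of x·S₀ + y·S₁ on rows {0,1}, columns {0,1} is −12·x² − 4·xy + 8·y² = (-4)·(3·x − 2·y)(x + y), vanishing at (x:y) = (2:3) and (1:-1).
M₁ = 2·S₀ + 3·S₁ = [[0, 0, 0], [0, 10, 10]] = 10·[0, 1][0, 1, 1]ᵀ and M₂ = S₀ − S₁ = [[-10, 10, 5], [-10, 10, 5]] = (-5)·[1, 1][2, -2, -1]ᵀ, so take a₁ = [0, 1], b₁ = [0, 1, 1], a₂ = [1, 1], b₂ = [2, -2, -1].
Each slice is an integer combination of E₁ = a₁b₁ᵀ and E₂ = a₂b₂ᵀ: S₀ = 2·E₁ − 3·E₂, S₁ = 2·E₁ + 2·E₂, S₂ = −6·E₁ + 3·E₂; reading off coefficients, c₁ = [2, 2, -6] and c₂ = [-3, 2, 3].
Hence T = [0, 1] (x) [0, 1, 1] (x) [2, 2, -6] + [1, 1] (x) [2, -2, -1] (x) [-3, 2, 3], so rank(T) ≤ 2.
These bounds meet, so rank(T) = 2.
Check entry T[1,1,0] = 8: (1)·(1)·(2) + (1)·(-2)·(-3) = 8.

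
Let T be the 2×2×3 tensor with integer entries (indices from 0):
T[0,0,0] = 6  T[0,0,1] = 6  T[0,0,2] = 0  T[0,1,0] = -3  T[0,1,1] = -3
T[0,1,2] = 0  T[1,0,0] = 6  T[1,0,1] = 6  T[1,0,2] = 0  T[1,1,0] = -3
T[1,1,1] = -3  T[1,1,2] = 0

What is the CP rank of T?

1

Lower bound: T ≠ 0 (e.g. T[0,0,0] = 6), so rank(T) ≥ 1.
Upper bound: if T = a ⊗ b ⊗ c then every fibre of T is a multiple of the corresponding factor, so read the factors off the fibres through the nonzero entry T[0,0,0] = 6.
The mode-1 fibre T[:,0,0] = [6, 6] gives a = [1, 1] (primitive direction); the mode-2 fibre T[0,:,0] = [6, -3] gives b = [2, -1]; then c[k] = T[0,0,k] / (a[0]·b[0]) = [6, 6, 0] / 2 = [3, 3, 0].
Expanding [1, 1] ⊗ [2, -1] ⊗ [3, 3, 0] reproduces all 12 entries of T, so T = [1, 1] ⊗ [2, -1] ⊗ [3, 3, 0] and rank(T) ≤ 1.
These bounds meet, so rank(T) = 1.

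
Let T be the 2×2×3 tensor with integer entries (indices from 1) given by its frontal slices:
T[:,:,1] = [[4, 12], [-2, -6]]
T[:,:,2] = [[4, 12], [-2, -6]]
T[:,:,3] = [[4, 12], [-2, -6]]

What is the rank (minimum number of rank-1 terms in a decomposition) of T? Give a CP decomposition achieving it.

rank(T) = 1

Lower bound: T ≠ 0 (e.g. T[1,1,1] = 4), so rank(T) ≥ 1.
Upper bound: if T = a ⊗ b ⊗ c then every fibre of T is a multiple of the corresponding factor, so read the factors off the fibres through the nonzero entry T[1,1,1] = 4.
The mode-1 fibre T[:,1,1] = [4, -2] gives a = [2, -1] (primitive direction); the mode-2 fibre T[1,:,1] = [4, 12] gives b = [1, 3]; then c[k] = T[1,1,k] / (a[1]·b[1]) = [4, 4, 4] / 2 = [2, 2, 2].
Expanding [2, -1] ⊗ [1, 3] ⊗ [2, 2, 2] reproduces all 12 entries of T, so T = [2, -1] ⊗ [1, 3] ⊗ [2, 2, 2] and rank(T) ≤ 1.
These bounds meet, so rank(T) = 1.
Check entry T[2,1,3] = -2: (-1)·(1)·(2) = -2.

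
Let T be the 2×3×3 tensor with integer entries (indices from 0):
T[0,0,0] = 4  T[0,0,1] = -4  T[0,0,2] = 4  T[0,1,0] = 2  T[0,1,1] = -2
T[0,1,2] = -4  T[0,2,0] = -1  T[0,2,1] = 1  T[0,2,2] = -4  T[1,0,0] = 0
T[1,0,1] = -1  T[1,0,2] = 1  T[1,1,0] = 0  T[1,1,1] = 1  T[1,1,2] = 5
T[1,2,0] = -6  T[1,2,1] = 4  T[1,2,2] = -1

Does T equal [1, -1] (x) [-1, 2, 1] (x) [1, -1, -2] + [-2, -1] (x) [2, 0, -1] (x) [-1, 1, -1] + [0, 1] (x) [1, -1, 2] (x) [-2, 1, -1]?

Reconstruct entry (0,0,0) from the claimed factors: Σₗ aₗ[0]bₗ[0]cₗ[0] = (1)·(-1)·(1) + (-2)·(2)·(-1) + (0)·(1)·(-2) = 3, but T[0,0,0] = 4. The claim is false.

No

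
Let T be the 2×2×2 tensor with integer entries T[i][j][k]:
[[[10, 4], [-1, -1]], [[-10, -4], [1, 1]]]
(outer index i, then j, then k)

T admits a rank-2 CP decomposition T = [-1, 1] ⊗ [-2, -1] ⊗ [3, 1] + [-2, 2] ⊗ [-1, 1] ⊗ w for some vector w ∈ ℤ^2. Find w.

w = [2, 1]

Subtract the known terms from T to get the rank-1 residual R = [-2, 2] ⊗ [-1, 1] ⊗ w, so R[i,j,k] = a[i]·b[j]·w[k]. Pick indices with nonzero a[0]·b[0] = (-2)·(-1) = 2. Only the fibre through (0,0,·) is needed: R[0,0,:] = T[0,0,:] − Σₗ aₗ[0]bₗ[0]cₗ = [10, 4] − (-1)·(-2)·[3, 1] = [4, 2]. Then w[k] = R[0,0,k] / 2 for each k, giving w = [4, 2] / 2 = [2, 1].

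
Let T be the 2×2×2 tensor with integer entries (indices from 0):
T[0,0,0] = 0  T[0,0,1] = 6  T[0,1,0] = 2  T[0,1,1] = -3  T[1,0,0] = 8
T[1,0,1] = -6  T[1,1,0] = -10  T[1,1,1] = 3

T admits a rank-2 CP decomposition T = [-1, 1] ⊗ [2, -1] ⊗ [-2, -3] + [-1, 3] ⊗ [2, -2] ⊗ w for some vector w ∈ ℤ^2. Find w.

w = [2, 0]

Subtract the known terms from T to get the rank-1 residual R = [-1, 3] ⊗ [2, -2] ⊗ w, so R[i,j,k] = a[i]·b[j]·w[k]. Pick indices with nonzero a[0]·b[0] = (-1)·(2) = -2. Only the fibre through (0,0,·) is needed: R[0,0,:] = T[0,0,:] − Σₗ aₗ[0]bₗ[0]cₗ = [0, 6] − (-1)·(2)·[-2, -3] = [-4, 0]. Then w[k] = R[0,0,k] / -2 for each k, giving w = [-4, 0] / -2 = [2, 0].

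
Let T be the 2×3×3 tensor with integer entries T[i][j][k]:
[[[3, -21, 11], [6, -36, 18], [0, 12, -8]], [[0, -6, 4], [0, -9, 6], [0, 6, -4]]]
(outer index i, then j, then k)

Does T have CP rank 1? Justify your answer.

No

The mode-1 unfolding of T (rows indexed by i, columns by (j,k) = (0,0), (0,1), (0,2), (1,0), (1,1), (1,2), (2,0), (2,1), (2,2)) is [[3, -21, 11, 6, -36, 18, 0, 12, -8], [0, -6, 4, 0, -9, 6, 0, 6, -4]].
There the 2×2 minor on rows i ∈ {0, 1}, columns (j,k) ∈ {(0,0), (0,1)} is det [[3, -21], [0, -6]] = -18 ≠ 0, so this unfolding has rank ≥ 2; CP rank is at least every unfolding rank, so rank(T) ≥ 2.
In particular rank(T) ≥ 2 > 1, so T is not rank-1.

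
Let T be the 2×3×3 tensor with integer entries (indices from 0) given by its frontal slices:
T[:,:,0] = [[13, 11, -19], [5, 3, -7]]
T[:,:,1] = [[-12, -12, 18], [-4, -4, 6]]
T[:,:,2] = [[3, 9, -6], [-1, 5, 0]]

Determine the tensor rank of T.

Lower bound: the mode-1 unfolding of T (rows indexed by i, columns by (j,k) = (0,0), (0,1), (0,2), (1,0), (1,1), (1,2), (2,0), (2,1), (2,2)) is [[13, -12, 3, 11, -12, 9, -19, 18, -6], [5, -4, -1, 3, -4, 5, -7, 6, 0]].
There the 2×2 minor on rows i ∈ {0, 1}, columns (j,k) ∈ {(0,0), (0,1)} is det [[13, -12], [5, -4]] = 8 ≠ 0, so this unfolding has rank ≥ 2; CP rank is at least every unfolding rank, so rank(T) ≥ 2. (Unfolding ranks only ever bound the CP rank from below — rank(T) can be strictly larger than all of them — so the matching upper bound has to come from an explicit 2-term decomposition.)
Upper bound — finding two terms. Write S_k = T[:,:,k] for the frontal slices: S₀ = [[13, 11, -19], [5, 3, -7]], S₁ = [[-12, -12, 18], [-4, -4, 6]], S₂ = [[3, 9, -6], [-1, 5, 0]].
If T = a₁ ⊗ b₁ ⊗ c₁ + a₂ ⊗ b₂ ⊗ c₂ then each S_k = c₁[k]·a₁b₁ᵀ + c₂[k]·a₂b₂ᵀ. S₀ and S₁ are linearly independent, so a₁b₁ᵀ and a₂b₂ᵀ must span the same plane of matrices: they are the rank-1 matrices of the form x·S₀ + y·S₁.
The 2×2 minor of x·S₀ + y·S₁ on rows {0,1}, columns {0,1} is −16·x² + 16·xy = (-16)·(x − y)(x), vanishing at (x:y) = (1:1) and (0:1).
M₁ = S₀ + S₁ = [[1, -1, -1], [1, -1, -1]] = [1, 1][1, -1, -1]ᵀ and M₂ = S₁ = [[-12, -12, 18], [-4, -4, 6]] = (-2)·[3, 1][2, 2, -3]ᵀ, so take a₁ = [1, 1], b₁ = [1, -1, -1], a₂ = [3, 1], b₂ = [2, 2, -3].
Each slice is an integer combination of E₁ = a₁b₁ᵀ and E₂ = a₂b₂ᵀ: S₀ = E₁ + 2·E₂, S₁ = −2·E₂, S₂ = −3·E₁ + E₂; reading off coefficients, c₁ = [1, 0, -3] and c₂ = [2, -2, 1].
Hence T = [1, 1] ⊗ [1, -1, -1] ⊗ [1, 0, -3] + [3, 1] ⊗ [2, 2, -3] ⊗ [2, -2, 1], so rank(T) ≤ 2.
These bounds meet, so rank(T) = 2.

2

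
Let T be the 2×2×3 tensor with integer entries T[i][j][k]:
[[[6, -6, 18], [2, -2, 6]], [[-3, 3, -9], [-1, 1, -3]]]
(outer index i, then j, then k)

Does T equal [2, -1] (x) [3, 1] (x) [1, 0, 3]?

No

Reconstruct entry (0,0,1) from the claimed factors: Σₗ aₗ[0]bₗ[0]cₗ[1] = (2)·(3)·(0) = 0, but T[0,0,1] = -6. The claim is false.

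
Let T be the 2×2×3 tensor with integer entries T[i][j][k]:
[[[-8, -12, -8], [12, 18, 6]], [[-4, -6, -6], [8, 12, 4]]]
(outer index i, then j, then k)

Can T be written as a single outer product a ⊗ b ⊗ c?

No

The mode-3 unfolding of T (rows indexed by k, columns by (i,j) = (0,0), (0,1), (1,0), (1,1)) is [[-8, 12, -4, 8], [-12, 18, -6, 12], [-8, 6, -6, 4]].
There the 2×2 minor on rows k ∈ {0, 2}, columns (i,j) ∈ {(0,0), (0,1)} is det [[-8, 12], [-8, 6]] = 48 ≠ 0, so this unfolding has rank ≥ 2; CP rank is at least every unfolding rank, so rank(T) ≥ 2.
In particular rank(T) ≥ 2 > 1, so T is not rank-1.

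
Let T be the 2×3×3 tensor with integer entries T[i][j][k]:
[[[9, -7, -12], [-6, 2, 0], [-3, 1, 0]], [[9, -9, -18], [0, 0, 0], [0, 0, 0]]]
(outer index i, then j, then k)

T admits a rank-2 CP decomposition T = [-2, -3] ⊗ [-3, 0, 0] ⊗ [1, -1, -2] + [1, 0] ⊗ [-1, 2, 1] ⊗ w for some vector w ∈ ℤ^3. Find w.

w = [-3, 1, 0]

Subtract the known terms from T to get the rank-1 residual R = [1, 0] ⊗ [-1, 2, 1] ⊗ w, so R[i,j,k] = a[i]·b[j]·w[k]. Pick indices with nonzero a[0]·b[0] = (1)·(-1) = -1. Only the fibre through (0,0,·) is needed: R[0,0,:] = T[0,0,:] − Σₗ aₗ[0]bₗ[0]cₗ = [9, -7, -12] − (-2)·(-3)·[1, -1, -2] = [3, -1, 0]. Then w[k] = R[0,0,k] / -1 for each k, giving w = [3, -1, 0] / -1 = [-3, 1, 0].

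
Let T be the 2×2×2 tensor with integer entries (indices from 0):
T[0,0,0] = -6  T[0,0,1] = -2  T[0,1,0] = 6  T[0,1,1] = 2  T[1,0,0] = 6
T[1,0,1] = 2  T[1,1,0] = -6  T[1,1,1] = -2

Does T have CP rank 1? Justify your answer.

The mode-1 fibre T[:,0,0] = [-6, 6] gives a = [1, -1] (primitive direction); the mode-2 fibre T[0,:,0] = [-6, 6] gives b = [1, -1]; then c[k] = T[0,0,k] / (a[0]·b[0]) = [-6, -2] / 1 = [-6, -2].
Expanding [1, -1] ∘ [1, -1] ∘ [-6, -2] reproduces all 8 entries of T, so T = [1, -1] ∘ [1, -1] ∘ [-6, -2] and rank(T) ≤ 1.
Equivalently every frontal slice T[:,:,k] is c[k] times the rank-1 matrix [1, -1] ∘ [1, -1]. So T has rank 1 (it is nonzero).

Yes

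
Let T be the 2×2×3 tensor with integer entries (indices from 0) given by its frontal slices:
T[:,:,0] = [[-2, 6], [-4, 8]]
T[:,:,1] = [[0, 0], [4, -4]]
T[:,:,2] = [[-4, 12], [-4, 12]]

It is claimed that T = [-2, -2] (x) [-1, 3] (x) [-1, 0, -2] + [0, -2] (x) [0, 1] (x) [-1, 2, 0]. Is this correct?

Reconstruct entry (1,0,0) from the claimed factors: Σₗ aₗ[1]bₗ[0]cₗ[0] = (-2)·(-1)·(-1) + (-2)·(0)·(-1) = -2, but T[1,0,0] = -4. The claim is false.

No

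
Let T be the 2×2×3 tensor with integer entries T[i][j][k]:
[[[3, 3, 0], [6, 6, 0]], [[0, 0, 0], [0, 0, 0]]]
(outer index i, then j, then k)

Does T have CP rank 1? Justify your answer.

If T = a (x) b (x) c then every fibre of T is a multiple of the corresponding factor, so read the factors off the fibres through the nonzero entry T[0,0,0] = 3.
The mode-1 fibre T[:,0,0] = [3, 0] gives a = [1, 0] (primitive direction); the mode-2 fibre T[0,:,0] = [3, 6] gives b = [1, 2]; then c[k] = T[0,0,k] / (a[0]·b[0]) = [3, 3, 0] / 1 = [3, 3, 0].
Expanding [1, 0] (x) [1, 2] (x) [3, 3, 0] reproduces all 12 entries of T, so T = [1, 0] (x) [1, 2] (x) [3, 3, 0] and rank(T) ≤ 1.
Equivalently every frontal slice T[:,:,k] is c[k] times the rank-1 matrix [1, 0] (x) [1, 2]. So T has rank 1 (it is nonzero).

Yes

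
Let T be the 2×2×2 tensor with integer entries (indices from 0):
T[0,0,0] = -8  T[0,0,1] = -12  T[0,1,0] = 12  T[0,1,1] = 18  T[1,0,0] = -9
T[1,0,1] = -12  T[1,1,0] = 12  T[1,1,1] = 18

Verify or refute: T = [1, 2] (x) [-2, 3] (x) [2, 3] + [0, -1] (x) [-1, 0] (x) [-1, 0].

No

Reconstruct entry (0,0,0) from the claimed factors: Σₗ aₗ[0]bₗ[0]cₗ[0] = (1)·(-2)·(2) + (0)·(-1)·(-1) = -4, but T[0,0,0] = -8. The claim is false.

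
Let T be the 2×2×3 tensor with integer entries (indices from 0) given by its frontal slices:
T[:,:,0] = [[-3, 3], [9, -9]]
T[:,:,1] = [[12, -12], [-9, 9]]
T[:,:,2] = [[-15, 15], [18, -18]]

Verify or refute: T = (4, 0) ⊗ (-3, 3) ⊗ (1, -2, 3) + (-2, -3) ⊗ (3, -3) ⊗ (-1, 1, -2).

No

Reconstruct entry (0,0,0) from the claimed factors: Σₗ aₗ[0]bₗ[0]cₗ[0] = (4)·(-3)·(1) + (-2)·(3)·(-1) = -6, but T[0,0,0] = -3. The claim is false.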